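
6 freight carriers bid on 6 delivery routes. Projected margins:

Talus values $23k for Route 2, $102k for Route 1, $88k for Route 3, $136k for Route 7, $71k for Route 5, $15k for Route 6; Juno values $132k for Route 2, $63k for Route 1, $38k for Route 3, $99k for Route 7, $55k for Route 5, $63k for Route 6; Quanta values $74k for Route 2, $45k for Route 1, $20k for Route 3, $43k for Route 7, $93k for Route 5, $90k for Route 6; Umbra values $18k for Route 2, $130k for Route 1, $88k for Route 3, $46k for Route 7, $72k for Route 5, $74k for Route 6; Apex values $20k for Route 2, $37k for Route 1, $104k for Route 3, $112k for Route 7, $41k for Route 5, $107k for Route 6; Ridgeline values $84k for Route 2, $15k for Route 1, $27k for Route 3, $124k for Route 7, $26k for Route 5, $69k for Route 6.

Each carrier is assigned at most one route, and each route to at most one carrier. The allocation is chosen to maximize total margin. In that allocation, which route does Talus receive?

Talus receives Route 3.

Optimal: Talus→Route 3 ($88k), Juno→Route 2 ($132k), Quanta→Route 5 ($93k), Umbra→Route 1 ($130k), Apex→Route 6 ($107k), Ridgeline→Route 7 ($124k) — total 88+132+93+130+107+124 = $674k.
Column-greedy (each route in turn goes to its best remaining carrier) gives $664k, worse by 10.
Talus's own top route is Route 7 ($136k), but forcing Talus→Route 7 and reassigning the rest optimally gives only $664k — worse by 10.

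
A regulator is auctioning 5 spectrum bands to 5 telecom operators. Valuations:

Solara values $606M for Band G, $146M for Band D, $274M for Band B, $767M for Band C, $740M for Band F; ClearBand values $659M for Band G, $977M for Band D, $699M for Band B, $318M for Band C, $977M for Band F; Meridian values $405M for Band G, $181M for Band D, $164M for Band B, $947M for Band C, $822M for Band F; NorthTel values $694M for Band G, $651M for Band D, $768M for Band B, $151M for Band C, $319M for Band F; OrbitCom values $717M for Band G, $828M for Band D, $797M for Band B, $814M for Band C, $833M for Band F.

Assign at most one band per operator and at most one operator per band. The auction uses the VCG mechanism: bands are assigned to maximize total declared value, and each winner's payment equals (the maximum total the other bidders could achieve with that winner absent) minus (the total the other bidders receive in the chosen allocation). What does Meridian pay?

Efficient allocation: Solara→Band F ($740M), ClearBand→Band D ($977M), Meridian→Band C ($947M), NorthTel→Band G ($694M), OrbitCom→Band B ($797M); total welfare W = $4155M.
Meridian receives Band C at value $947M, so the others get W − 947 = $3208M.
Without Meridian: best allocation of the remaining 4 bidders over all 5 bands is Solara→Band C ($767M), ClearBand→Band D ($977M), NorthTel→Band B ($768M), OrbitCom→Band F ($833M), total $3345M.
VCG payment = (others' best without Meridian) − (others' welfare with Meridian) = 3345 − 3208 = $137M.

Meridian pays $137M.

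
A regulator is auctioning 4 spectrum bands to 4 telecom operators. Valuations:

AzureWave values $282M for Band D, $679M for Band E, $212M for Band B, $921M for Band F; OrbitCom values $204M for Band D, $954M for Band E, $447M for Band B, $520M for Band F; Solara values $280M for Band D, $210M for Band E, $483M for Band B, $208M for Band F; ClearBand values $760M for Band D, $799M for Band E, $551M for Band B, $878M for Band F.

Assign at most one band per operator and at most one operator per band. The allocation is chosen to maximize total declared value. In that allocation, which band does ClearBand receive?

Optimal: AzureWave→Band F ($921M), OrbitCom→Band E ($954M), Solara→Band B ($483M), ClearBand→Band D ($760M) — total 921+954+483+760 = $3118M.
Next-best assignment: AzureWave→Band F, OrbitCom→Band E, Solara→Band D, ClearBand→Band B = $2706M.
ClearBand's own top band is Band F ($878M), but forcing ClearBand→Band F and reassigning the rest optimally gives only $2597M — worse by 521.

ClearBand receives Band D.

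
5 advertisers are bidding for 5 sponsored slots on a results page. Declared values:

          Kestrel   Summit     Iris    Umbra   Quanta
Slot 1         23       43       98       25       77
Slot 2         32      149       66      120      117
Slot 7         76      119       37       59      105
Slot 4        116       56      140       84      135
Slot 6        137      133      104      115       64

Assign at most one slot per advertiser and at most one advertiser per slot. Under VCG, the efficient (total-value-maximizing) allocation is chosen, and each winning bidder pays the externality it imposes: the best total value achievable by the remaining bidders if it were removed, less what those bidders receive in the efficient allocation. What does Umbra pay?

Umbra pays $42.

Efficient allocation: Kestrel→Slot 6 ($137), Summit→Slot 7 ($119), Iris→Slot 1 ($98), Umbra→Slot 2 ($120), Quanta→Slot 4 ($135); total welfare W = $609.
Umbra receives Slot 2 at value $120, so the others get W − 120 = $489.
Without Umbra: best allocation of the remaining 4 bidders over all 5 slots is Kestrel→Slot 6 ($137), Summit→Slot 2 ($149), Iris→Slot 4 ($140), Quanta→Slot 7 ($105), total $531.
VCG payment = (others' best without Umbra) − (others' welfare with Umbra) = 531 − 489 = $42.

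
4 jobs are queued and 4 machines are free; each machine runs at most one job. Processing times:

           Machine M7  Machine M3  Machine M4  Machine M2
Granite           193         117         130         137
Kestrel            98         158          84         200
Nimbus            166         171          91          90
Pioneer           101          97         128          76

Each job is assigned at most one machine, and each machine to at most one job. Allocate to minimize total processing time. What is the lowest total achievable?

Treat this as an assignment problem: match each job to one machine.
Optimal: Granite→Machine M3 (117 min), Kestrel→Machine M7 (98 min), Nimbus→Machine M4 (91 min), Pioneer→Machine M2 (76 min) — total 117+98+91+76 = 382 min.
Row-greedy (each job in turn takes its cheapest remaining machine) gives 392 min, worse by 10.
Swapping Pioneer↔Granite (Pioneer→Machine M3 97 min, Granite→Machine M2 137 min) adds 41.
Checked against all permutations: 382 min is optimal.

Minimum total: 382 min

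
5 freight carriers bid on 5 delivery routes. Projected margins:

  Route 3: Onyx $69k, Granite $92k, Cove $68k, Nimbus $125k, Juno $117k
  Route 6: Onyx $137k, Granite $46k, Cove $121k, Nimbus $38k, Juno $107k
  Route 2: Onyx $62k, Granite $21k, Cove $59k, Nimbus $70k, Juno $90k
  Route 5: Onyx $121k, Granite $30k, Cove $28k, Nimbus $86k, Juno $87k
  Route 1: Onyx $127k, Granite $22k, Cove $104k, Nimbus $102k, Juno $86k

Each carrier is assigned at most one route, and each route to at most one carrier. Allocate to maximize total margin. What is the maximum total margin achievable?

Optimal: Onyx→Route 5 ($121k), Granite→Route 3 ($92k), Cove→Route 6 ($121k), Nimbus→Route 1 ($102k), Juno→Route 2 ($90k) — total 121+92+121+102+90 = $526k.
Column-greedy (each route in turn goes to its best remaining carrier) gives $486k, worse by 40.
Next-best assignment: Onyx→Route 1, Granite→Route 3, Cove→Route 6, Nimbus→Route 5, Juno→Route 2 = $516k.
Swapping Granite↔Juno (Granite→Route 2 $21k, Juno→Route 3 $117k) loses 44.

Max total: $526k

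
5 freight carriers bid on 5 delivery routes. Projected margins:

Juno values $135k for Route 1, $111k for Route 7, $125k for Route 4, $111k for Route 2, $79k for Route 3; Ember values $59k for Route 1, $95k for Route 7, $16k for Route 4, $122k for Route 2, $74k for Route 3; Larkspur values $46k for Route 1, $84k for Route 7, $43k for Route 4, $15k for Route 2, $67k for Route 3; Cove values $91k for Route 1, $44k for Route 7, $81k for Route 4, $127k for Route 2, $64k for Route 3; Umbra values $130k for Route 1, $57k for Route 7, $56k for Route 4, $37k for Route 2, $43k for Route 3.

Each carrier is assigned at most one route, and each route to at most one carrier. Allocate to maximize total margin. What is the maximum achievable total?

Max total: $544k

This is the linear assignment problem.
Optimal: Juno→Route 4 ($125k), Ember→Route 7 ($95k), Larkspur→Route 3 ($67k), Cove→Route 2 ($127k), Umbra→Route 1 ($130k) — total 125+95+67+127+130 = $544k.
Column-greedy (each route in turn goes to its best remaining carrier) gives $415k, worse by 129.
Every other assignment is strictly worse.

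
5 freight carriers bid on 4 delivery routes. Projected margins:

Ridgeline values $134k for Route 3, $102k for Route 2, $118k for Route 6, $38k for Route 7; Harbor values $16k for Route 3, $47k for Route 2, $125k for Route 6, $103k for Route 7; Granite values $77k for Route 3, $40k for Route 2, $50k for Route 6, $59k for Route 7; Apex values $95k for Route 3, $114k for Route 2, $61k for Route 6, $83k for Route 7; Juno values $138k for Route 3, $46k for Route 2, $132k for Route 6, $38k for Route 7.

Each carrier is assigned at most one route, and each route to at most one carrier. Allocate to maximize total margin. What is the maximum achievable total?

Treat this as an assignment problem: match each carrier to one route.
Optimal: Ridgeline→Route 3 ($134k), Apex→Route 2 ($114k), Juno→Route 6 ($132k), Harbor→Route 7 ($103k) — total 134+114+132+103 = $483k.
Column-greedy (each route in turn goes to its best remaining carrier) gives $436k, worse by 47.
Next-best assignment: Juno→Route 3, Apex→Route 2, Ridgeline→Route 6, Harbor→Route 7 = $473k.

Maximum total: $483k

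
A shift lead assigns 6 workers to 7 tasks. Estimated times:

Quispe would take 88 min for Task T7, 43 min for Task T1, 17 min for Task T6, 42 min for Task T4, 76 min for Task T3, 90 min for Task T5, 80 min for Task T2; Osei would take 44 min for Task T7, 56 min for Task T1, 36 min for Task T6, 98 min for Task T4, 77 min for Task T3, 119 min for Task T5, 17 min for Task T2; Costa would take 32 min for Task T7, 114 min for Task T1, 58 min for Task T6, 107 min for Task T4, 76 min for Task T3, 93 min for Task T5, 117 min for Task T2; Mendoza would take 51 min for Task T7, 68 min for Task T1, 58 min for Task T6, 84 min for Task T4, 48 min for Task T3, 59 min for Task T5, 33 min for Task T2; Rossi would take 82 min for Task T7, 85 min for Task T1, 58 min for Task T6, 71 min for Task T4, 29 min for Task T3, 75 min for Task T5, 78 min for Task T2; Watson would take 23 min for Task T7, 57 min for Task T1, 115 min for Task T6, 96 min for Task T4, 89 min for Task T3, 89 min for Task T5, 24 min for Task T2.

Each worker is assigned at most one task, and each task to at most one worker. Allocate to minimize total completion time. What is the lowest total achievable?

Min total: 211 min

This is a one-to-one assignment (minimum-cost bipartite matching).
Optimal: Quispe→Task T6 (17 min), Osei→Task T2 (17 min), Costa→Task T7 (32 min), Mendoza→Task T5 (59 min), Rossi→Task T3 (29 min), Watson→Task T1 (57 min) — total 17+17+32+59+29+57 = 211 min.
Column-greedy (each task in turn goes to its cheapest remaining worker) gives 314 min, worse by 103.
Swapping Quispe↔Rossi (Quispe→Task T3 76 min, Rossi→Task T6 58 min) adds 88.
Checked against all permutations: 211 min is optimal.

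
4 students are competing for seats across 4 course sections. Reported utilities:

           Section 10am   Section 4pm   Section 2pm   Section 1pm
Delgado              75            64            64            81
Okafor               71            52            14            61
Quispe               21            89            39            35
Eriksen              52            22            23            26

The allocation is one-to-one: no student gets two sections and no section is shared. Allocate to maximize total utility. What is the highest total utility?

Optimal: Delgado→Section 2pm (64 points), Okafor→Section 1pm (61 points), Quispe→Section 4pm (89 points), Eriksen→Section 10am (52 points) — total 64+61+89+52 = 266 points.
Column-greedy (each section in turn goes to its best remaining student) gives 248 points, worse by 18.

Max total: 266 points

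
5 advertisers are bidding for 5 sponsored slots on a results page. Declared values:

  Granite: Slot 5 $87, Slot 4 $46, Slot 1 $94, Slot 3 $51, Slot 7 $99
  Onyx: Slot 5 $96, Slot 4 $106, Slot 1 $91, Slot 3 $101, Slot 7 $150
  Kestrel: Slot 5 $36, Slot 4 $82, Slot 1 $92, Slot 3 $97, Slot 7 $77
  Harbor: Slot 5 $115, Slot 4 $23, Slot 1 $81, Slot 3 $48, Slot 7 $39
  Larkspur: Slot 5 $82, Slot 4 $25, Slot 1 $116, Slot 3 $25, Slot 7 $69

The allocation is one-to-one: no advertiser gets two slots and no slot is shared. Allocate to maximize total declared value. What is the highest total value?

Maximum total: $533

This is the linear assignment problem.
Optimal: Granite→Slot 7 ($99), Onyx→Slot 4 ($106), Kestrel→Slot 3 ($97), Harbor→Slot 5 ($115), Larkspur→Slot 1 ($116) — total 99+106+97+115+116 = $533.
Max-entry greedy (repeatedly take the single best remaining cell) gives $524, worse by 9.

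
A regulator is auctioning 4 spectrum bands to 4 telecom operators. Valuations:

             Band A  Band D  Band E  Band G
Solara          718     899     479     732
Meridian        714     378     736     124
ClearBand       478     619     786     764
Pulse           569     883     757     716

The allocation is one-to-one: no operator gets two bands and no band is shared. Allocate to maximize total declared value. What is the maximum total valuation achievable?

Optimal: Solara→Band D ($899M), Meridian→Band A ($714M), ClearBand→Band G ($764M), Pulse→Band E ($757M) — total 899+714+764+757 = $3134M.
Swapping Meridian↔Solara (Meridian→Band D $378M, Solara→Band A $718M) loses 517.

Max total: $3134M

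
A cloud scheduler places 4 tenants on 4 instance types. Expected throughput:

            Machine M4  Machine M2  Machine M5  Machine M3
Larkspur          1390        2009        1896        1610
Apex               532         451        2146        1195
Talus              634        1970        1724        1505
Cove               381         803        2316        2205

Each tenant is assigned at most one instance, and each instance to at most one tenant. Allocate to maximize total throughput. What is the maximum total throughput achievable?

Optimal: Larkspur→Machine M4 (1390 ops/s), Apex→Machine M5 (2146 ops/s), Talus→Machine M2 (1970 ops/s), Cove→Machine M3 (2205 ops/s) — total 1390+2146+1970+2205 = 7711 ops/s.
No other one-to-one assignment exceeds 7711 ops/s.

Max total: 7711 ops/s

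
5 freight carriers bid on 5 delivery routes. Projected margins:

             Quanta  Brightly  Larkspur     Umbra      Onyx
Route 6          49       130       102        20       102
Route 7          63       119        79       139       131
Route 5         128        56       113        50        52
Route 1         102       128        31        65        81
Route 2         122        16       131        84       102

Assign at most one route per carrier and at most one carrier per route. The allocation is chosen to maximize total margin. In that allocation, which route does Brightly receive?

This is a one-to-one assignment (maximum-weight bipartite matching).
Optimal: Quanta→Route 5 ($128k), Brightly→Route 1 ($128k), Larkspur→Route 2 ($131k), Umbra→Route 7 ($139k), Onyx→Route 6 ($102k) — total 128+128+131+139+102 = $628k.
Row-greedy (each carrier in turn takes its best remaining route) gives $609k, worse by 19.
Checked against all permutations: $628k is optimal.
Brightly's own top route is Route 6 ($130k), but forcing Brightly→Route 6 and reassigning the rest optimally gives only $609k — worse by 19.

Brightly receives Route 1.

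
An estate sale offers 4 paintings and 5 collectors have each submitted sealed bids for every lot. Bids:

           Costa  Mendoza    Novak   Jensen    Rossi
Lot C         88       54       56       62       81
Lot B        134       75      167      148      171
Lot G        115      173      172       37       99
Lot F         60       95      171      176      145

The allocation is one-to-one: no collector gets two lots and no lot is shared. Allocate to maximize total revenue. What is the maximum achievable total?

Maximum total: $608

Optimal: Costa→Lot C ($88), Rossi→Lot B ($171), Mendoza→Lot G ($173), Jensen→Lot F ($176) — total 88+171+173+176 = $608.
Next-best assignment: Costa→Lot C, Rossi→Lot B, Novak→Lot G, Jensen→Lot F = $607.
Every other assignment is strictly worse.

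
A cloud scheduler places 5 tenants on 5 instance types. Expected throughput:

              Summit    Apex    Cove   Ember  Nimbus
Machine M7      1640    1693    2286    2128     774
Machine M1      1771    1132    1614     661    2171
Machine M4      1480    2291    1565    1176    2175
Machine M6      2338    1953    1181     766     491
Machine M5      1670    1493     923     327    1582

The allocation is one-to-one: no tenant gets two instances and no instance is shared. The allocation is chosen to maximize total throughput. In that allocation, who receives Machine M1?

Cove receives Machine M1.

Optimal: Summit→Machine M6 (2338 ops/s), Apex→Machine M4 (2291 ops/s), Cove→Machine M1 (1614 ops/s), Ember→Machine M7 (2128 ops/s), Nimbus→Machine M5 (1582 ops/s) — total 2338+2291+1614+2128+1582 = 9953 ops/s.
Row-greedy (each tenant in turn takes its best remaining instance) gives 9158 ops/s, worse by 795.
Next-best assignment: Summit→Machine M6, Apex→Machine M4, Cove→Machine M5, Ember→Machine M7, Nimbus→Machine M1 = 9851 ops/s.
Cove's own top instance is Machine M7 (2286 ops/s), but forcing Cove→Machine M7 and reassigning the rest optimally gives only 9464 ops/s — worse by 489.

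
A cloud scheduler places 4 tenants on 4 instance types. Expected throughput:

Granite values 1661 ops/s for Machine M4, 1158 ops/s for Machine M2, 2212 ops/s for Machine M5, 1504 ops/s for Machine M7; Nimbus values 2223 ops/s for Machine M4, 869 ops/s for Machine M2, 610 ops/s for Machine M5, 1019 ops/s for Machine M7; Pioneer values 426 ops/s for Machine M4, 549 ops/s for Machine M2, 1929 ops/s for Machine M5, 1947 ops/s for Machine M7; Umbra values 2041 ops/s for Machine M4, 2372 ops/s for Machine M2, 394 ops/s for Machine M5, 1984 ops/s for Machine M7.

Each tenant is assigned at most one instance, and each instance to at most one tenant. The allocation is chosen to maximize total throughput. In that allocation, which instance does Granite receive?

Granite receives Machine M5.

Optimal: Granite→Machine M5 (2212 ops/s), Nimbus→Machine M4 (2223 ops/s), Pioneer→Machine M7 (1947 ops/s), Umbra→Machine M2 (2372 ops/s) — total 2212+2223+1947+2372 = 8754 ops/s.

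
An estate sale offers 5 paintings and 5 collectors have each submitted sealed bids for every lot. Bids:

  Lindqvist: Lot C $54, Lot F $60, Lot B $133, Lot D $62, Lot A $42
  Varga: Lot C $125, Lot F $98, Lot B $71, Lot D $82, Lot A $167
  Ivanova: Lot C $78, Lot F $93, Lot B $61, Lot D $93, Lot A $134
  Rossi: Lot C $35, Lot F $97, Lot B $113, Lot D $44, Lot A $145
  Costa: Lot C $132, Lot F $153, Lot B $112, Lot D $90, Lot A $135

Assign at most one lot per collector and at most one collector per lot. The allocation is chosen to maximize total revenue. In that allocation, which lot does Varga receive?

This is the linear assignment problem.
Optimal: Lindqvist→Lot B ($133), Varga→Lot C ($125), Ivanova→Lot D ($93), Rossi→Lot A ($145), Costa→Lot F ($153) — total 133+125+93+145+153 = $649.
Max-entry greedy (repeatedly take the single best remaining cell) gives $581, worse by 68.
Varga's own top lot is Lot A ($167), but forcing Varga→Lot A and reassigning the rest optimally gives only $622 — worse by 27.

Varga receives Lot C.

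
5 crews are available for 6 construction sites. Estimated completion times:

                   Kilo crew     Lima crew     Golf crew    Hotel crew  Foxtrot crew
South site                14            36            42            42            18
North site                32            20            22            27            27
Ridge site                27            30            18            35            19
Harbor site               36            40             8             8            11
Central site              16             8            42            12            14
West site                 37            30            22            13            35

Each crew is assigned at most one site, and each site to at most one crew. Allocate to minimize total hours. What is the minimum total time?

Minimum total: 62 hours

Optimal: Kilo crew→South site (14 hours), Lima crew→Central site (8 hours), Golf crew→Harbor site (8 hours), Hotel crew→West site (13 hours), Foxtrot crew→Ridge site (19 hours) — total 14+8+8+13+19 = 62 hours.
Column-greedy (each site in turn goes to its cheapest remaining crew) gives 74 hours, worse by 12.
Next-best assignment: Kilo crew→South site, Lima crew→Central site, Golf crew→Ridge site, Hotel crew→West site, Foxtrot crew→Harbor site = 64 hours.
No other one-to-one assignment undercuts 62 hours.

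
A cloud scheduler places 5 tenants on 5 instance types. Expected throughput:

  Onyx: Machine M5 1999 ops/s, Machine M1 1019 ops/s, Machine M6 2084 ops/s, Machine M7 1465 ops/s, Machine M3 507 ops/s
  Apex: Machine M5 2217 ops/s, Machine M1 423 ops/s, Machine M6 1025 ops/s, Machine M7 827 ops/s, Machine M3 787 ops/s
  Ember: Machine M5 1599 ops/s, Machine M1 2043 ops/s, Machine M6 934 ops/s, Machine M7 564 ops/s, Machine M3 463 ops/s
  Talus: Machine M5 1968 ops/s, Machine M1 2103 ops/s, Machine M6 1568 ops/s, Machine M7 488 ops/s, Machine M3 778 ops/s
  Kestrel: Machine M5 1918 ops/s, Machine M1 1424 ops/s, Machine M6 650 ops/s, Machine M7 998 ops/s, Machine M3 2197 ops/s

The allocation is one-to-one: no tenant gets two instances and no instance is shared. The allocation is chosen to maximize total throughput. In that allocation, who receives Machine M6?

Optimal: Onyx→Machine M7 (1465 ops/s), Apex→Machine M5 (2217 ops/s), Ember→Machine M1 (2043 ops/s), Talus→Machine M6 (1568 ops/s), Kestrel→Machine M3 (2197 ops/s) — total 1465+2217+2043+1568+2197 = 9490 ops/s.
Next-best assignment: Onyx→Machine M6, Apex→Machine M5, Ember→Machine M7, Talus→Machine M1, Kestrel→Machine M3 = 9165 ops/s.
Checked against all permutations: 9490 ops/s is optimal.
Talus's own top instance is Machine M1 (2103 ops/s), but forcing Talus→Machine M1 and reassigning the rest optimally gives only 9165 ops/s — worse by 325.

Talus receives Machine M6.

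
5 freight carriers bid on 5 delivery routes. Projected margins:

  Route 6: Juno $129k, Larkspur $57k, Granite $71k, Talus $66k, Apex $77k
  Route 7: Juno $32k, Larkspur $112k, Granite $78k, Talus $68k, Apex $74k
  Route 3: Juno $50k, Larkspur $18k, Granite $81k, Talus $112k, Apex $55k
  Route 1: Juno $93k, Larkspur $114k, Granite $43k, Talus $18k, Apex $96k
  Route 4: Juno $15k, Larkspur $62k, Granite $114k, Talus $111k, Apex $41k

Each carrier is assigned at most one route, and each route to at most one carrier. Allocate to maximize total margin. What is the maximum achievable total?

This is a one-to-one assignment (maximum-weight bipartite matching).
Optimal: Juno→Route 6 ($129k), Larkspur→Route 7 ($112k), Granite→Route 4 ($114k), Talus→Route 3 ($112k), Apex→Route 1 ($96k) — total 129+112+114+112+96 = $563k.
Max-entry greedy (repeatedly take the single best remaining cell) gives $543k, worse by 20.
Next-best assignment: Juno→Route 6, Larkspur→Route 1, Granite→Route 4, Talus→Route 3, Apex→Route 7 = $543k.

Max total: $563k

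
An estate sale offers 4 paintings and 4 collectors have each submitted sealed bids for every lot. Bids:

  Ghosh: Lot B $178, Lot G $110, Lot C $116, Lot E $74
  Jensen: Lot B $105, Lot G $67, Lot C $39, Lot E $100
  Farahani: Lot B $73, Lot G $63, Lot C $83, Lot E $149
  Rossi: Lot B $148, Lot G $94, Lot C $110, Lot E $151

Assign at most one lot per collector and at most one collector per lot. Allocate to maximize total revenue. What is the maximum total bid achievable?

Optimal: Ghosh→Lot B ($178), Jensen→Lot G ($67), Farahani→Lot E ($149), Rossi→Lot C ($110) — total 178+67+149+110 = $504.
Next-best assignment: Ghosh→Lot C, Jensen→Lot G, Farahani→Lot E, Rossi→Lot B = $480.
Every other assignment is strictly worse.

Max total: $504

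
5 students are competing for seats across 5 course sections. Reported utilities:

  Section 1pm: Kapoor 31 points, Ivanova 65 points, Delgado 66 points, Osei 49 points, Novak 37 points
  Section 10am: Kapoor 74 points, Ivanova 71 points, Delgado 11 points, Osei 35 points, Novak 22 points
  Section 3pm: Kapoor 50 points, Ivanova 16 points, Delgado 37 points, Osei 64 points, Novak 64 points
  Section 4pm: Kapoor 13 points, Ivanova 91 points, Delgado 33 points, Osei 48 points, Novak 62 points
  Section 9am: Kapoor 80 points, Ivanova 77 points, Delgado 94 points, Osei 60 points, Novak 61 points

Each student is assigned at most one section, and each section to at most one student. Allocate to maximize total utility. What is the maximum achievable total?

Optimal: Kapoor→Section 10am (74 points), Ivanova→Section 4pm (91 points), Delgado→Section 9am (94 points), Osei→Section 1pm (49 points), Novak→Section 3pm (64 points) — total 74+91+94+49+64 = 372 points.
Max-entry greedy (repeatedly take the single best remaining cell) gives 360 points, worse by 12.
Swapping Ivanova↔Osei (Ivanova→Section 1pm 65 points, Osei→Section 4pm 48 points) loses 27.
No other one-to-one assignment exceeds 372 points.

Max total: 372 points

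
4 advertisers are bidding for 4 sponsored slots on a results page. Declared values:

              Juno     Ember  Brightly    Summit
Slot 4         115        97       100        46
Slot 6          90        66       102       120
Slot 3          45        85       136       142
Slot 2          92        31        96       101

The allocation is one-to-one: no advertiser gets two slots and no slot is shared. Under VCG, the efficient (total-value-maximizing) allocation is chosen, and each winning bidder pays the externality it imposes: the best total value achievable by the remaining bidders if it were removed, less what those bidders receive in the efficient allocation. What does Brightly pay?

Brightly pays $22.

Efficient allocation: Juno→Slot 2 ($92), Ember→Slot 4 ($97), Brightly→Slot 3 ($136), Summit→Slot 6 ($120); total welfare W = $445.
Brightly receives Slot 3 at value $136, so the others get W − 136 = $309.
Without Brightly: best allocation of the remaining 3 bidders over all 4 slots is Juno→Slot 2 ($92), Ember→Slot 4 ($97), Summit→Slot 3 ($142), total $331.
VCG payment = (others' best without Brightly) − (others' welfare with Brightly) = 331 − 309 = $22.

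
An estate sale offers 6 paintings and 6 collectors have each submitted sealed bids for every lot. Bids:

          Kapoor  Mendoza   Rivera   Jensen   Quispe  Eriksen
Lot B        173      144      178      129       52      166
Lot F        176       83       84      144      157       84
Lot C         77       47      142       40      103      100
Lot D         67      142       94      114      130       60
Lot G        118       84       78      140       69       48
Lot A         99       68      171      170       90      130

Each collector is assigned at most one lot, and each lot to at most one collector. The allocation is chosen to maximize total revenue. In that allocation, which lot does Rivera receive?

Rivera receives Lot A.

Optimal: Kapoor→Lot F ($176), Mendoza→Lot D ($142), Rivera→Lot A ($171), Jensen→Lot G ($140), Quispe→Lot C ($103), Eriksen→Lot B ($166) — total 176+142+171+140+103+166 = $898.
Max-entry greedy (repeatedly take the single best remaining cell) gives $817, worse by 81.
Rivera's own top lot is Lot B ($178), but forcing Rivera→Lot B and reassigning the rest optimally gives only $869 — worse by 29.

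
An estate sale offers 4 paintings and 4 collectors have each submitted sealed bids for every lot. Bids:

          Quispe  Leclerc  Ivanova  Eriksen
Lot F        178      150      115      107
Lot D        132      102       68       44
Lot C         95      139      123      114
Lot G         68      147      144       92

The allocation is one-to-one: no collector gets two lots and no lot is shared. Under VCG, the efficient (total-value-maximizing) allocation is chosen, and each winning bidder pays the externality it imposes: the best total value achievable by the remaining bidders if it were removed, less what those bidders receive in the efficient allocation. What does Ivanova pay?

Efficient allocation: Quispe→Lot D ($132), Leclerc→Lot F ($150), Ivanova→Lot G ($144), Eriksen→Lot C ($114); total welfare W = $540.
Ivanova receives Lot G at value $144, so the others get W − 144 = $396.
Without Ivanova: best allocation of the remaining 3 bidders over all 4 lots is Quispe→Lot F ($178), Leclerc→Lot G ($147), Eriksen→Lot C ($114), total $439.
VCG payment = (others' best without Ivanova) − (others' welfare with Ivanova) = 439 − 396 = $43.

Ivanova pays $43.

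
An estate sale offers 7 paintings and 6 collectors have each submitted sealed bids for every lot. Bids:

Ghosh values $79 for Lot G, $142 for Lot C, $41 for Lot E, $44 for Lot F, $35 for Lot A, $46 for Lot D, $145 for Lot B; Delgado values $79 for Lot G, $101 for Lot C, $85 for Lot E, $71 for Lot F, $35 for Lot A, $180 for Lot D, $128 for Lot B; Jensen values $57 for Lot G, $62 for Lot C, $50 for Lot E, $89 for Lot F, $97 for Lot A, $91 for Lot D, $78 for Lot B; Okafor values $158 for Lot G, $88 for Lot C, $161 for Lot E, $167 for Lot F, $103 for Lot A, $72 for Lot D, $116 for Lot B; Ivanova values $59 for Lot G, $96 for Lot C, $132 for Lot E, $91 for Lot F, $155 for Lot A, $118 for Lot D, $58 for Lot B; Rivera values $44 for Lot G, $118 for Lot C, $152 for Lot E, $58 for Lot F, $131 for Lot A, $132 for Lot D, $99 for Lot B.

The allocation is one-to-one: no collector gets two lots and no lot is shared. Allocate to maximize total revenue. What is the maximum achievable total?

Optimal: Ghosh→Lot B ($145), Delgado→Lot D ($180), Jensen→Lot F ($89), Okafor→Lot G ($158), Ivanova→Lot A ($155), Rivera→Lot E ($152) — total 145+180+89+158+155+152 = $879.
Row-greedy (each collector in turn takes its best remaining lot) gives $839, worse by 40.
Next-best assignment: Ghosh→Lot C, Delgado→Lot D, Jensen→Lot F, Okafor→Lot G, Ivanova→Lot A, Rivera→Lot E = $876.
Swapping Jensen↔Rivera (Jensen→Lot E $50, Rivera→Lot F $58) loses 133.
Checked against all permutations: $879 is optimal.

Max total: $879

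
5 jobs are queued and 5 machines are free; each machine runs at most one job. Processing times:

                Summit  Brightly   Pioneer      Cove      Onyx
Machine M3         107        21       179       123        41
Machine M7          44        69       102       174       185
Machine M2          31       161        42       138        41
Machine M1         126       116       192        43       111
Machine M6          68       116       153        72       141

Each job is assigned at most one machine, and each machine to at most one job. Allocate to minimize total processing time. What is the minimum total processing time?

This is a one-to-one assignment (minimum-cost bipartite matching).
Optimal: Summit→Machine M6 (68 min), Brightly→Machine M7 (69 min), Pioneer→Machine M2 (42 min), Cove→Machine M1 (43 min), Onyx→Machine M3 (41 min) — total 68+69+42+43+41 = 263 min.

Min total: 263 min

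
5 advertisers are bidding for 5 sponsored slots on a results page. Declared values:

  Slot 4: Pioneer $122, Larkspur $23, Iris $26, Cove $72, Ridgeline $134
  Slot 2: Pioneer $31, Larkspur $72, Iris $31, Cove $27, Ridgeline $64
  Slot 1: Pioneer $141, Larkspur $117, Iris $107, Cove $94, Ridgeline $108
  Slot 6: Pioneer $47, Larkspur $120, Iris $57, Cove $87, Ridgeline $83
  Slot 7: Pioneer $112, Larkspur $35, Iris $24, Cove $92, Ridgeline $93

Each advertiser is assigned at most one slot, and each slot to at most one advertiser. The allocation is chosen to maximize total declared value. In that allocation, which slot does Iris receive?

Iris receives Slot 2.

Optimal: Pioneer→Slot 1 ($141), Larkspur→Slot 6 ($120), Iris→Slot 2 ($31), Cove→Slot 7 ($92), Ridgeline→Slot 4 ($134) — total 141+120+31+92+134 = $518.
Column-greedy (each slot in turn goes to its best remaining advertiser) gives $458, worse by 60.
Every other assignment is strictly worse.
Iris's own top slot is Slot 1 ($107), but forcing Iris→Slot 1 and reassigning the rest optimally gives only $512 — worse by 6.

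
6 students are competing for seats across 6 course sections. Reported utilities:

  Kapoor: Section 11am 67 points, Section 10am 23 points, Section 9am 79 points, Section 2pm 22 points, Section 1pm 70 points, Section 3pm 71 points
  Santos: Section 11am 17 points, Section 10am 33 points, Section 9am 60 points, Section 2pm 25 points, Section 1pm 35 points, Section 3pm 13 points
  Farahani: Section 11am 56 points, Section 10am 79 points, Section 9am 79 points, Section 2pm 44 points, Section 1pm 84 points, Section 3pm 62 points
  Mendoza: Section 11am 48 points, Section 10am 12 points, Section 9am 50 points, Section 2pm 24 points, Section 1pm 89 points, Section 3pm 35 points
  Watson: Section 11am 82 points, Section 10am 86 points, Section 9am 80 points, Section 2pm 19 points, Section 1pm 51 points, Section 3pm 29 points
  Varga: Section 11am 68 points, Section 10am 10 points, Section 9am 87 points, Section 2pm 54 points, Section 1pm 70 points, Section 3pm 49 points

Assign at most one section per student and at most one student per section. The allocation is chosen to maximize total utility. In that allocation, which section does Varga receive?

Optimal: Kapoor→Section 3pm (71 points), Santos→Section 9am (60 points), Farahani→Section 10am (79 points), Mendoza→Section 1pm (89 points), Watson→Section 11am (82 points), Varga→Section 2pm (54 points) — total 71+60+79+89+82+54 = 435 points.
Max-entry greedy (repeatedly take the single best remaining cell) gives 414 points, worse by 21.
Varga's own top section is Section 9am (87 points), but forcing Varga→Section 9am and reassigning the rest optimally gives only 433 points — worse by 2.

Varga receives Section 2pm.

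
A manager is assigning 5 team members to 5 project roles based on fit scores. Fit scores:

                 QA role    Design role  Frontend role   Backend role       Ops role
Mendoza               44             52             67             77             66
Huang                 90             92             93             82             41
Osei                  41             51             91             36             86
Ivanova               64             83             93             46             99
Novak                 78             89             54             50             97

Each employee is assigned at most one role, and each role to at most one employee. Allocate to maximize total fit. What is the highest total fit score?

This is the linear assignment problem.
Optimal: Mendoza→Backend role (77 pts), Huang→QA role (90 pts), Osei→Frontend role (91 pts), Ivanova→Ops role (99 pts), Novak→Design role (89 pts) — total 77+90+91+99+89 = 446 pts.
Every other assignment is strictly worse.

Max total: 446 pts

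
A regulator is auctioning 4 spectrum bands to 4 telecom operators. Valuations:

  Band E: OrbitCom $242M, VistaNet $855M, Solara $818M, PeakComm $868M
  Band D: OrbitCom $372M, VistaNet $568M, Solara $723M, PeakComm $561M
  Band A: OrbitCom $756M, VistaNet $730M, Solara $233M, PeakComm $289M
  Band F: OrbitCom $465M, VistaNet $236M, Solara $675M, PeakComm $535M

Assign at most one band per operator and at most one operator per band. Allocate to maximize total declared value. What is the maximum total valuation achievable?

Max total: $2869M

Treat this as an assignment problem: match each operator to one band.
Optimal: OrbitCom→Band A ($756M), VistaNet→Band E ($855M), Solara→Band D ($723M), PeakComm→Band F ($535M) — total 756+855+723+535 = $2869M.
Next-best assignment: OrbitCom→Band A, VistaNet→Band D, Solara→Band F, PeakComm→Band E = $2867M.
Swapping Solara↔VistaNet (Solara→Band E $818M, VistaNet→Band D $568M) loses 192.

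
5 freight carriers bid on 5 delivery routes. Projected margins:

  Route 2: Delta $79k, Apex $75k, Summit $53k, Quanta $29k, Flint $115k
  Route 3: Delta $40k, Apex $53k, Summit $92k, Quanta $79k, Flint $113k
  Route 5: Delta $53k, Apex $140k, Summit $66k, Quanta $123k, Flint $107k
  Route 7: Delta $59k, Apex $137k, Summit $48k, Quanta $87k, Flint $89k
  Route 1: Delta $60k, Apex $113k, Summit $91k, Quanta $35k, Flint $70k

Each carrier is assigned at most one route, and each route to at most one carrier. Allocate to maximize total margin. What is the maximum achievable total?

This is the linear assignment problem.
Optimal: Delta→Route 2 ($79k), Apex→Route 7 ($137k), Summit→Route 1 ($91k), Quanta→Route 5 ($123k), Flint→Route 3 ($113k) — total 79+137+91+123+113 = $543k.
Row-greedy (each carrier in turn takes its best remaining route) gives $468k, worse by 75.
Next-best assignment: Delta→Route 1, Apex→Route 7, Summit→Route 3, Quanta→Route 5, Flint→Route 2 = $527k.
Swapping Quanta↔Apex (Quanta→Route 7 $87k, Apex→Route 5 $140k) loses 33.

Maximum total: $543k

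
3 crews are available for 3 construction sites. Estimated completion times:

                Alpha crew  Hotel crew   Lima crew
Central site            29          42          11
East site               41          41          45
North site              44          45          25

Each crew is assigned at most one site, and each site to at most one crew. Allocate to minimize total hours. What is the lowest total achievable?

Min total: 95 hours

Optimal: Alpha crew→Central site (29 hours), Hotel crew→East site (41 hours), Lima crew→North site (25 hours) — total 29+41+25 = 95 hours.
Next-best assignment: Alpha crew→North site, Hotel crew→East site, Lima crew→Central site = 96 hours.
No other one-to-one assignment undercuts 95 hours.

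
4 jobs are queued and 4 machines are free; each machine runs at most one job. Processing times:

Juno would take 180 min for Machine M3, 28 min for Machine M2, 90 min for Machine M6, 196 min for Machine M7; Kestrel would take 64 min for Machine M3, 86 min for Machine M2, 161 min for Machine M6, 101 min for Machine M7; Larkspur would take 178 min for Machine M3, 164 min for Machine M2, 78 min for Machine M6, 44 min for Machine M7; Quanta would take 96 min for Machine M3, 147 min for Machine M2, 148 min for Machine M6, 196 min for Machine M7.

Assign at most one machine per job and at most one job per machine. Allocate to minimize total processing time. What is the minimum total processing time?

Minimum total: 284 min

Optimal: Juno→Machine M2 (28 min), Kestrel→Machine M3 (64 min), Larkspur→Machine M7 (44 min), Quanta→Machine M6 (148 min) — total 28+64+44+148 = 284 min.
Column-greedy (each machine in turn goes to its cheapest remaining job) gives 366 min, worse by 82.
Next-best assignment: Juno→Machine M2, Kestrel→Machine M7, Larkspur→Machine M6, Quanta→Machine M3 = 303 min.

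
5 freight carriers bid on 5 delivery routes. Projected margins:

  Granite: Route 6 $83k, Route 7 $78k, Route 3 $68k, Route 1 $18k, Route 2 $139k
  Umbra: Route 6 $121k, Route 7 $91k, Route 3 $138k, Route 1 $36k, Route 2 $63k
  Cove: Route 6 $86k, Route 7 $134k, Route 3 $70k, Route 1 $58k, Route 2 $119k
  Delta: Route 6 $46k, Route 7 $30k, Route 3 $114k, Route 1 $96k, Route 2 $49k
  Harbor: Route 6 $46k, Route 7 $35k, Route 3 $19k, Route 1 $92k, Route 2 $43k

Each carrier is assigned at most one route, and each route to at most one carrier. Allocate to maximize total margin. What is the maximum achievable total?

Optimal: Granite→Route 2 ($139k), Umbra→Route 6 ($121k), Cove→Route 7 ($134k), Delta→Route 3 ($114k), Harbor→Route 1 ($92k) — total 139+121+134+114+92 = $600k.
Next-best assignment: Granite→Route 2, Umbra→Route 3, Cove→Route 7, Delta→Route 1, Harbor→Route 6 = $553k.
Swapping Cove↔Granite (Cove→Route 2 $119k, Granite→Route 7 $78k) loses 76.
Every other assignment is strictly worse.

Maximum total: $600k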